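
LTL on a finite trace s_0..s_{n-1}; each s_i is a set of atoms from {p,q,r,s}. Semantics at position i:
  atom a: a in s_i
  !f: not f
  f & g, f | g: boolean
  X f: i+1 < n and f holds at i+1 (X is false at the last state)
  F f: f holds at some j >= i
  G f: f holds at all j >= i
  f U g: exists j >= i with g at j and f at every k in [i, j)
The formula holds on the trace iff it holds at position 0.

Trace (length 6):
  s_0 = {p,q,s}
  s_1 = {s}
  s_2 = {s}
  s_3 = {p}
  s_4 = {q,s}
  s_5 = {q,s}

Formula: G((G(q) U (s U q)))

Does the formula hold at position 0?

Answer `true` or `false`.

Answer: false

Derivation:
s_0={p,q,s}: G((G(q) U (s U q)))=False (G(q) U (s U q))=True G(q)=False q=True (s U q)=True s=True
s_1={s}: G((G(q) U (s U q)))=False (G(q) U (s U q))=False G(q)=False q=False (s U q)=False s=True
s_2={s}: G((G(q) U (s U q)))=False (G(q) U (s U q))=False G(q)=False q=False (s U q)=False s=True
s_3={p}: G((G(q) U (s U q)))=False (G(q) U (s U q))=False G(q)=False q=False (s U q)=False s=False
s_4={q,s}: G((G(q) U (s U q)))=True (G(q) U (s U q))=True G(q)=True q=True (s U q)=True s=True
s_5={q,s}: G((G(q) U (s U q)))=True (G(q) U (s U q))=True G(q)=True q=True (s U q)=True s=True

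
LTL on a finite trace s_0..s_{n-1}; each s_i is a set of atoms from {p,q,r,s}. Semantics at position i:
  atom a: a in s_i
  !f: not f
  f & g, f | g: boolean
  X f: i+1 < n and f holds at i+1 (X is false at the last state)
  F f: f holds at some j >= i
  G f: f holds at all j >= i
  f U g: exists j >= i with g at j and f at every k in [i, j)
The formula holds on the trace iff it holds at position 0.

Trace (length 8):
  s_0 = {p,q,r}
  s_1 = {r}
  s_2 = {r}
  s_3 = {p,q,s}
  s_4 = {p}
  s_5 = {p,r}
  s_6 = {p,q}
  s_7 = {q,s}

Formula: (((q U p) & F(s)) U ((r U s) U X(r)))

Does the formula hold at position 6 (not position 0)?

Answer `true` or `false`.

Answer: false

Derivation:
s_0={p,q,r}: (((q U p) & F(s)) U ((r U s) U X(r)))=True ((q U p) & F(s))=True (q U p)=True q=True p=True F(s)=True s=False ((r U s) U X(r))=True (r U s)=True r=True X(r)=True
s_1={r}: (((q U p) & F(s)) U ((r U s) U X(r)))=True ((q U p) & F(s))=False (q U p)=False q=False p=False F(s)=True s=False ((r U s) U X(r))=True (r U s)=True r=True X(r)=True
s_2={r}: (((q U p) & F(s)) U ((r U s) U X(r)))=True ((q U p) & F(s))=False (q U p)=False q=False p=False F(s)=True s=False ((r U s) U X(r))=True (r U s)=True r=True X(r)=False
s_3={p,q,s}: (((q U p) & F(s)) U ((r U s) U X(r)))=True ((q U p) & F(s))=True (q U p)=True q=True p=True F(s)=True s=True ((r U s) U X(r))=True (r U s)=True r=False X(r)=False
s_4={p}: (((q U p) & F(s)) U ((r U s) U X(r)))=True ((q U p) & F(s))=True (q U p)=True q=False p=True F(s)=True s=False ((r U s) U X(r))=True (r U s)=False r=False X(r)=True
s_5={p,r}: (((q U p) & F(s)) U ((r U s) U X(r)))=False ((q U p) & F(s))=True (q U p)=True q=False p=True F(s)=True s=False ((r U s) U X(r))=False (r U s)=False r=True X(r)=False
s_6={p,q}: (((q U p) & F(s)) U ((r U s) U X(r)))=False ((q U p) & F(s))=True (q U p)=True q=True p=True F(s)=True s=False ((r U s) U X(r))=False (r U s)=False r=False X(r)=False
s_7={q,s}: (((q U p) & F(s)) U ((r U s) U X(r)))=False ((q U p) & F(s))=False (q U p)=False q=True p=False F(s)=True s=True ((r U s) U X(r))=False (r U s)=True r=False X(r)=False
Evaluating at position 6: result = False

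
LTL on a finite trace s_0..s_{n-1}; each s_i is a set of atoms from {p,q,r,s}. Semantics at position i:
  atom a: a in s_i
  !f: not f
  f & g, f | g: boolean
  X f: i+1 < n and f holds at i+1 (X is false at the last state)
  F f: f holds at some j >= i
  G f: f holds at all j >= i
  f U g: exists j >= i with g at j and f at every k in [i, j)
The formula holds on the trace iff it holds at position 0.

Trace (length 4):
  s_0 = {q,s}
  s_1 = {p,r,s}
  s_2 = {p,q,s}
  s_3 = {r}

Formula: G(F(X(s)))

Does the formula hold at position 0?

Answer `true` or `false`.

Answer: false

Derivation:
s_0={q,s}: G(F(X(s)))=False F(X(s))=True X(s)=True s=True
s_1={p,r,s}: G(F(X(s)))=False F(X(s))=True X(s)=True s=True
s_2={p,q,s}: G(F(X(s)))=False F(X(s))=False X(s)=False s=True
s_3={r}: G(F(X(s)))=False F(X(s))=False X(s)=False s=False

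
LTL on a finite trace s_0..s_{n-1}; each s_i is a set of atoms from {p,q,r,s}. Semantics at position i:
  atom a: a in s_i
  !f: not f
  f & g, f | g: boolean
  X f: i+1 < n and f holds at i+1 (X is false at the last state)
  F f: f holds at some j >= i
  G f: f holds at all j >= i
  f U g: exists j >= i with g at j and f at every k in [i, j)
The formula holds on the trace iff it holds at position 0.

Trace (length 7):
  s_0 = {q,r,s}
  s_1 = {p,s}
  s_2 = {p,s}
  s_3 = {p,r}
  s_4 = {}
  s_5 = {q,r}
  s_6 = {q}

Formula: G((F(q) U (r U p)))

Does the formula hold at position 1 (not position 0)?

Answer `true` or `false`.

Answer: false

Derivation:
s_0={q,r,s}: G((F(q) U (r U p)))=False (F(q) U (r U p))=True F(q)=True q=True (r U p)=True r=True p=False
s_1={p,s}: G((F(q) U (r U p)))=False (F(q) U (r U p))=True F(q)=True q=False (r U p)=True r=False p=True
s_2={p,s}: G((F(q) U (r U p)))=False (F(q) U (r U p))=True F(q)=True q=False (r U p)=True r=False p=True
s_3={p,r}: G((F(q) U (r U p)))=False (F(q) U (r U p))=True F(q)=True q=False (r U p)=True r=True p=True
s_4={}: G((F(q) U (r U p)))=False (F(q) U (r U p))=False F(q)=True q=False (r U p)=False r=False p=False
s_5={q,r}: G((F(q) U (r U p)))=False (F(q) U (r U p))=False F(q)=True q=True (r U p)=False r=True p=False
s_6={q}: G((F(q) U (r U p)))=False (F(q) U (r U p))=False F(q)=True q=True (r U p)=False r=False p=False
Evaluating at position 1: result = False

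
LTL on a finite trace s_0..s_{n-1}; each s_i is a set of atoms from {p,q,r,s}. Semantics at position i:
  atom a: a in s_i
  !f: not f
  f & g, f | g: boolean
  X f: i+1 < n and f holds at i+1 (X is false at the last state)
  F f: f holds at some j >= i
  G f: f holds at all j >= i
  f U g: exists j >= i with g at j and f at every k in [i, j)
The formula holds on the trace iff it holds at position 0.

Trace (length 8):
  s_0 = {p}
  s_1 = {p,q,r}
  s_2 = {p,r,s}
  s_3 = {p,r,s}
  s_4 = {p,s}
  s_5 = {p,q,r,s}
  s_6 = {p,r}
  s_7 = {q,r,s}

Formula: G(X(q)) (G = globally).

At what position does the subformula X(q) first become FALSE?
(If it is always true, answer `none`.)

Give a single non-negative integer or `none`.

Answer: 1

Derivation:
s_0={p}: X(q)=True q=False
s_1={p,q,r}: X(q)=False q=True
s_2={p,r,s}: X(q)=False q=False
s_3={p,r,s}: X(q)=False q=False
s_4={p,s}: X(q)=True q=False
s_5={p,q,r,s}: X(q)=False q=True
s_6={p,r}: X(q)=True q=False
s_7={q,r,s}: X(q)=False q=True
G(X(q)) holds globally = False
First violation at position 1.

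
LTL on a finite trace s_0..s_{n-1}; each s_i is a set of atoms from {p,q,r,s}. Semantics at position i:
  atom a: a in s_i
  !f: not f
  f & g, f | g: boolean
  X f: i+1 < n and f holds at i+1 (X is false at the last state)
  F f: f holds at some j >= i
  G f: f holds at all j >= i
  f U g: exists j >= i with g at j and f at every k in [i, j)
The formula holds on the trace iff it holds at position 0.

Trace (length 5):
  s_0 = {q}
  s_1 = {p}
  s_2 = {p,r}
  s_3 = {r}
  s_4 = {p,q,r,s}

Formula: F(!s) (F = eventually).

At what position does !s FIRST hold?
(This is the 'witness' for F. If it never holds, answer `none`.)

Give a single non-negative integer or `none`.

s_0={q}: !s=True s=False
s_1={p}: !s=True s=False
s_2={p,r}: !s=True s=False
s_3={r}: !s=True s=False
s_4={p,q,r,s}: !s=False s=True
F(!s) holds; first witness at position 0.

Answer: 0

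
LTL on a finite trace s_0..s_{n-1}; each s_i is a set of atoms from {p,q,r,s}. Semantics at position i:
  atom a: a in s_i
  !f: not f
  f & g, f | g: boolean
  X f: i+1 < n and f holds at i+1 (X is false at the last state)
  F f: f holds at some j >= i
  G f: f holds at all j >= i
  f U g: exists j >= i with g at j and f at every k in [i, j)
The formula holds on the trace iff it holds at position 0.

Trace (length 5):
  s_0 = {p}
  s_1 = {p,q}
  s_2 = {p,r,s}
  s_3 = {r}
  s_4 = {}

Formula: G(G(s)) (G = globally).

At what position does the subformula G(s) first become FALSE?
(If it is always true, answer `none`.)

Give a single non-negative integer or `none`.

Answer: 0

Derivation:
s_0={p}: G(s)=False s=False
s_1={p,q}: G(s)=False s=False
s_2={p,r,s}: G(s)=False s=True
s_3={r}: G(s)=False s=False
s_4={}: G(s)=False s=False
G(G(s)) holds globally = False
First violation at position 0.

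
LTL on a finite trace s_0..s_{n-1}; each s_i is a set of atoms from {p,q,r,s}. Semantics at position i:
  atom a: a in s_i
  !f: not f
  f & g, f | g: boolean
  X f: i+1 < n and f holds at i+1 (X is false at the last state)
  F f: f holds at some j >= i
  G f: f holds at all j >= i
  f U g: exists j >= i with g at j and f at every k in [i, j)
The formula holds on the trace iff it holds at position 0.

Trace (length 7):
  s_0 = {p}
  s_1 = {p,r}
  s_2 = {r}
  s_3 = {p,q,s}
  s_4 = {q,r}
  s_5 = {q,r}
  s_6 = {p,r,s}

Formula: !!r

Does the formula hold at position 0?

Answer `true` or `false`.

s_0={p}: !!r=False !r=True r=False
s_1={p,r}: !!r=True !r=False r=True
s_2={r}: !!r=True !r=False r=True
s_3={p,q,s}: !!r=False !r=True r=False
s_4={q,r}: !!r=True !r=False r=True
s_5={q,r}: !!r=True !r=False r=True
s_6={p,r,s}: !!r=True !r=False r=True

Answer: false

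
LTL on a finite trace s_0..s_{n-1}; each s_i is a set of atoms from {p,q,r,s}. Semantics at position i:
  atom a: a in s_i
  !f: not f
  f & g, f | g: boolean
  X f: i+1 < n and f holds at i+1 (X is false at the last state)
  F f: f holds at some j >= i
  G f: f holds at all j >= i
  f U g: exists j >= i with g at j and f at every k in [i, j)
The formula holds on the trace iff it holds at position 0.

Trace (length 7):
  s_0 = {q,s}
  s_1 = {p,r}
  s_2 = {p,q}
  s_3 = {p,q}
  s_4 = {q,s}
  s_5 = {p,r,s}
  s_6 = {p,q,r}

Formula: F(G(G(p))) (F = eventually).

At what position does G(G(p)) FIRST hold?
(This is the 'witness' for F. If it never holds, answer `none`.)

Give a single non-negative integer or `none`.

Answer: 5

Derivation:
s_0={q,s}: G(G(p))=False G(p)=False p=False
s_1={p,r}: G(G(p))=False G(p)=False p=True
s_2={p,q}: G(G(p))=False G(p)=False p=True
s_3={p,q}: G(G(p))=False G(p)=False p=True
s_4={q,s}: G(G(p))=False G(p)=False p=False
s_5={p,r,s}: G(G(p))=True G(p)=True p=True
s_6={p,q,r}: G(G(p))=True G(p)=True p=True
F(G(G(p))) holds; first witness at position 5.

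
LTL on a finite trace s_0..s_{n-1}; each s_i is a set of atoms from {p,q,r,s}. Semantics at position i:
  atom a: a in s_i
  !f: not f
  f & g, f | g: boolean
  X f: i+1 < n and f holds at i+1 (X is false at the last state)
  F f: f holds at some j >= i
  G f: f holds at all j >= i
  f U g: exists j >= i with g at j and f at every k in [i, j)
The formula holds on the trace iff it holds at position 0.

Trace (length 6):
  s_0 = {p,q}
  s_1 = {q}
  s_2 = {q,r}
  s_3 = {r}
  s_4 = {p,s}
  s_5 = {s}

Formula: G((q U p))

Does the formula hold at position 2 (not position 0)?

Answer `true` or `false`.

s_0={p,q}: G((q U p))=False (q U p)=True q=True p=True
s_1={q}: G((q U p))=False (q U p)=False q=True p=False
s_2={q,r}: G((q U p))=False (q U p)=False q=True p=False
s_3={r}: G((q U p))=False (q U p)=False q=False p=False
s_4={p,s}: G((q U p))=False (q U p)=True q=False p=True
s_5={s}: G((q U p))=False (q U p)=False q=False p=False
Evaluating at position 2: result = False

Answer: false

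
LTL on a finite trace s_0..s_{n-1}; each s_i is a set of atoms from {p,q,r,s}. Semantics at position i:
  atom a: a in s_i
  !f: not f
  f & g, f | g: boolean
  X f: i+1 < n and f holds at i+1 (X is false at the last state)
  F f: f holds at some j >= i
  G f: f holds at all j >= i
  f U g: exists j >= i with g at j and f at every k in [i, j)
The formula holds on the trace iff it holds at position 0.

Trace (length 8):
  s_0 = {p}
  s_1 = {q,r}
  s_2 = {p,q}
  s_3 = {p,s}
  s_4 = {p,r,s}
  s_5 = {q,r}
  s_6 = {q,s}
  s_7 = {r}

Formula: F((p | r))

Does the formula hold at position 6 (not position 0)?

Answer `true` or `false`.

s_0={p}: F((p | r))=True (p | r)=True p=True r=False
s_1={q,r}: F((p | r))=True (p | r)=True p=False r=True
s_2={p,q}: F((p | r))=True (p | r)=True p=True r=False
s_3={p,s}: F((p | r))=True (p | r)=True p=True r=False
s_4={p,r,s}: F((p | r))=True (p | r)=True p=True r=True
s_5={q,r}: F((p | r))=True (p | r)=True p=False r=True
s_6={q,s}: F((p | r))=True (p | r)=False p=False r=False
s_7={r}: F((p | r))=True (p | r)=True p=False r=True
Evaluating at position 6: result = True

Answer: true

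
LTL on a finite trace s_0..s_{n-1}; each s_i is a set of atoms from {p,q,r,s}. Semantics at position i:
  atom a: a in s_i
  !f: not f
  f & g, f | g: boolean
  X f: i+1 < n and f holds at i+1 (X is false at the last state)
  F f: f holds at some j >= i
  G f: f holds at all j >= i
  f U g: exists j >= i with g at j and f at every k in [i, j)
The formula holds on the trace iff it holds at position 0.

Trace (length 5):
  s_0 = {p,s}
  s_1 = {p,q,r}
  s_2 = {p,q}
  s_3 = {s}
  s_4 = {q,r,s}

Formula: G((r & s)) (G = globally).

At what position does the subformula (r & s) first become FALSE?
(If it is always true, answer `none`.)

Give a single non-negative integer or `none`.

Answer: 0

Derivation:
s_0={p,s}: (r & s)=False r=False s=True
s_1={p,q,r}: (r & s)=False r=True s=False
s_2={p,q}: (r & s)=False r=False s=False
s_3={s}: (r & s)=False r=False s=True
s_4={q,r,s}: (r & s)=True r=True s=True
G((r & s)) holds globally = False
First violation at position 0.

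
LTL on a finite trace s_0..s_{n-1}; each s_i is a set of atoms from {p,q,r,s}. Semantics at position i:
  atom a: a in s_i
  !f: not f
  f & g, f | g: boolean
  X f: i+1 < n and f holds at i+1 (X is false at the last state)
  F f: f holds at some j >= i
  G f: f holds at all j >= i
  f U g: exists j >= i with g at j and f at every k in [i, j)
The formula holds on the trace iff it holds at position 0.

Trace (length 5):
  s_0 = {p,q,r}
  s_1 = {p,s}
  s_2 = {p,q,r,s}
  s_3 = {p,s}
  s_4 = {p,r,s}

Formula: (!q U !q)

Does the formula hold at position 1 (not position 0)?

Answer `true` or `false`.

s_0={p,q,r}: (!q U !q)=False !q=False q=True
s_1={p,s}: (!q U !q)=True !q=True q=False
s_2={p,q,r,s}: (!q U !q)=False !q=False q=True
s_3={p,s}: (!q U !q)=True !q=True q=False
s_4={p,r,s}: (!q U !q)=True !q=True q=False
Evaluating at position 1: result = True

Answer: true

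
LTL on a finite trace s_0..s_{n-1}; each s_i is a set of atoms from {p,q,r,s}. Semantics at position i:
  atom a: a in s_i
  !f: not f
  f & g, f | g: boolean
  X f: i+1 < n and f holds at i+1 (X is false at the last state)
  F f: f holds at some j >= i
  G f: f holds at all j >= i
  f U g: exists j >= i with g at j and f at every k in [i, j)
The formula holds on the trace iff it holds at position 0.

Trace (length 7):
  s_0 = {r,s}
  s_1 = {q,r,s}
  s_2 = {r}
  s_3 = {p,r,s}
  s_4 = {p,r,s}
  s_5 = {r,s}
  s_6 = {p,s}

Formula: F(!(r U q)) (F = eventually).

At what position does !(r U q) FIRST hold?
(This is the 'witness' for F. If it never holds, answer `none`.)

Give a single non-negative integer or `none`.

s_0={r,s}: !(r U q)=False (r U q)=True r=True q=False
s_1={q,r,s}: !(r U q)=False (r U q)=True r=True q=True
s_2={r}: !(r U q)=True (r U q)=False r=True q=False
s_3={p,r,s}: !(r U q)=True (r U q)=False r=True q=False
s_4={p,r,s}: !(r U q)=True (r U q)=False r=True q=False
s_5={r,s}: !(r U q)=True (r U q)=False r=True q=False
s_6={p,s}: !(r U q)=True (r U q)=False r=False q=False
F(!(r U q)) holds; first witness at position 2.

Answer: 2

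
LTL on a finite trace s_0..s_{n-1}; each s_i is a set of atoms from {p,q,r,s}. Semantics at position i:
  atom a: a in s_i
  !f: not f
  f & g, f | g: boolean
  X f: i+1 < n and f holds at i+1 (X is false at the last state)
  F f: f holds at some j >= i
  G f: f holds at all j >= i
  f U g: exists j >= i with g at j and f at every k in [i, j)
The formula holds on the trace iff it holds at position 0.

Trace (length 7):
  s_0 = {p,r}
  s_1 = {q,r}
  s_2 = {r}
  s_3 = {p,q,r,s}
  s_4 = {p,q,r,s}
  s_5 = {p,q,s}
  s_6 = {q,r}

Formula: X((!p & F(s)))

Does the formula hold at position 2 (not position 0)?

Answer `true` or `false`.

Answer: false

Derivation:
s_0={p,r}: X((!p & F(s)))=True (!p & F(s))=False !p=False p=True F(s)=True s=False
s_1={q,r}: X((!p & F(s)))=True (!p & F(s))=True !p=True p=False F(s)=True s=False
s_2={r}: X((!p & F(s)))=False (!p & F(s))=True !p=True p=False F(s)=True s=False
s_3={p,q,r,s}: X((!p & F(s)))=False (!p & F(s))=False !p=False p=True F(s)=True s=True
s_4={p,q,r,s}: X((!p & F(s)))=False (!p & F(s))=False !p=False p=True F(s)=True s=True
s_5={p,q,s}: X((!p & F(s)))=False (!p & F(s))=False !p=False p=True F(s)=True s=True
s_6={q,r}: X((!p & F(s)))=False (!p & F(s))=False !p=True p=False F(s)=False s=False
Evaluating at position 2: result = False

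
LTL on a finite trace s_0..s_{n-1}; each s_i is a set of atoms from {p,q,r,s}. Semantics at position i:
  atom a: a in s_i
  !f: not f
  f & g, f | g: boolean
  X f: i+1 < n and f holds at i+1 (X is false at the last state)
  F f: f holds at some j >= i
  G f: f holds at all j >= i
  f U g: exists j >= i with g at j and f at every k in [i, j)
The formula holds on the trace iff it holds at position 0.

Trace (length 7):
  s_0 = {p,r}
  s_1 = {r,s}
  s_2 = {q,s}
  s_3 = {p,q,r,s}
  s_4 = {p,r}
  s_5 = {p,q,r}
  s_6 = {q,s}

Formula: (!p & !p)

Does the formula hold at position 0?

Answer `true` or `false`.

s_0={p,r}: (!p & !p)=False !p=False p=True
s_1={r,s}: (!p & !p)=True !p=True p=False
s_2={q,s}: (!p & !p)=True !p=True p=False
s_3={p,q,r,s}: (!p & !p)=False !p=False p=True
s_4={p,r}: (!p & !p)=False !p=False p=True
s_5={p,q,r}: (!p & !p)=False !p=False p=True
s_6={q,s}: (!p & !p)=True !p=True p=False

Answer: false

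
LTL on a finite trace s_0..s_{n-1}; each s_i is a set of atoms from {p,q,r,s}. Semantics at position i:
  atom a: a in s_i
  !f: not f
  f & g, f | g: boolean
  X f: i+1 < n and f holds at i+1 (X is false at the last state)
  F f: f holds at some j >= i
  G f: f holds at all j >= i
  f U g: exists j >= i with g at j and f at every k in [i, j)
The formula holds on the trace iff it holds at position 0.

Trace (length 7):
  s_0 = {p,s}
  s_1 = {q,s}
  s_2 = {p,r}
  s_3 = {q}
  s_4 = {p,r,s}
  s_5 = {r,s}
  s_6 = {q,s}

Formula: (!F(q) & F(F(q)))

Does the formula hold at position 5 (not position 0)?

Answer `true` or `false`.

s_0={p,s}: (!F(q) & F(F(q)))=False !F(q)=False F(q)=True q=False F(F(q))=True
s_1={q,s}: (!F(q) & F(F(q)))=False !F(q)=False F(q)=True q=True F(F(q))=True
s_2={p,r}: (!F(q) & F(F(q)))=False !F(q)=False F(q)=True q=False F(F(q))=True
s_3={q}: (!F(q) & F(F(q)))=False !F(q)=False F(q)=True q=True F(F(q))=True
s_4={p,r,s}: (!F(q) & F(F(q)))=False !F(q)=False F(q)=True q=False F(F(q))=True
s_5={r,s}: (!F(q) & F(F(q)))=False !F(q)=False F(q)=True q=False F(F(q))=True
s_6={q,s}: (!F(q) & F(F(q)))=False !F(q)=False F(q)=True q=True F(F(q))=True
Evaluating at position 5: result = False

Answer: false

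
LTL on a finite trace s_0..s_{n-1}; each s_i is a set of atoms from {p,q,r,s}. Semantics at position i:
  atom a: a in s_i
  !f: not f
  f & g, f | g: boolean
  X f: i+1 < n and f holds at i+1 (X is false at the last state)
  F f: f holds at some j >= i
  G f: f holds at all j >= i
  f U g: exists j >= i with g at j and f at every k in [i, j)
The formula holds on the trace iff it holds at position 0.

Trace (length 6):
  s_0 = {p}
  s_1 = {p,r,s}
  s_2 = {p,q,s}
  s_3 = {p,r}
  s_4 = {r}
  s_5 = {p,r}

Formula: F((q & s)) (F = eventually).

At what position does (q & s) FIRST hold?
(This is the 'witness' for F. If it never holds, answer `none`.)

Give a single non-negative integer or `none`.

Answer: 2

Derivation:
s_0={p}: (q & s)=False q=False s=False
s_1={p,r,s}: (q & s)=False q=False s=True
s_2={p,q,s}: (q & s)=True q=True s=True
s_3={p,r}: (q & s)=False q=False s=False
s_4={r}: (q & s)=False q=False s=False
s_5={p,r}: (q & s)=False q=False s=False
F((q & s)) holds; first witness at position 2.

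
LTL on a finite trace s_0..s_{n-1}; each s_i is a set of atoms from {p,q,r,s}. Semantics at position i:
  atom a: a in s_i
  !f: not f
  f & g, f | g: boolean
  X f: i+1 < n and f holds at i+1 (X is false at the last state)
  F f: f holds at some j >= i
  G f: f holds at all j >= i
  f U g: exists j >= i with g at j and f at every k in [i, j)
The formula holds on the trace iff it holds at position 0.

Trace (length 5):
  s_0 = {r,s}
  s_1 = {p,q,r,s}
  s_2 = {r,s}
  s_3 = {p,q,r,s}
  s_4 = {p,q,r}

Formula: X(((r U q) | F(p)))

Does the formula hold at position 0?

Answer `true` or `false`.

Answer: true

Derivation:
s_0={r,s}: X(((r U q) | F(p)))=True ((r U q) | F(p))=True (r U q)=True r=True q=False F(p)=True p=False
s_1={p,q,r,s}: X(((r U q) | F(p)))=True ((r U q) | F(p))=True (r U q)=True r=True q=True F(p)=True p=True
s_2={r,s}: X(((r U q) | F(p)))=True ((r U q) | F(p))=True (r U q)=True r=True q=False F(p)=True p=False
s_3={p,q,r,s}: X(((r U q) | F(p)))=True ((r U q) | F(p))=True (r U q)=True r=True q=True F(p)=True p=True
s_4={p,q,r}: X(((r U q) | F(p)))=False ((r U q) | F(p))=True (r U q)=True r=True q=True F(p)=True p=True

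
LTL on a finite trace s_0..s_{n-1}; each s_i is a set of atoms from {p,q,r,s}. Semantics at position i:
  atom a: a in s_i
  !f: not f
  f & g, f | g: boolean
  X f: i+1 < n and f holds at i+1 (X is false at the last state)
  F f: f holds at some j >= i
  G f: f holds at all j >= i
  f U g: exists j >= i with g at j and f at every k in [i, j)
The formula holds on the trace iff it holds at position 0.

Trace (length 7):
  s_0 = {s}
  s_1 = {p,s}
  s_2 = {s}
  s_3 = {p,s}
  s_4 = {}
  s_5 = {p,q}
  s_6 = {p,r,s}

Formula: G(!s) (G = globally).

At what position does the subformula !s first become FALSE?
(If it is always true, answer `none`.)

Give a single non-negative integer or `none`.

s_0={s}: !s=False s=True
s_1={p,s}: !s=False s=True
s_2={s}: !s=False s=True
s_3={p,s}: !s=False s=True
s_4={}: !s=True s=False
s_5={p,q}: !s=True s=False
s_6={p,r,s}: !s=False s=True
G(!s) holds globally = False
First violation at position 0.

Answer: 0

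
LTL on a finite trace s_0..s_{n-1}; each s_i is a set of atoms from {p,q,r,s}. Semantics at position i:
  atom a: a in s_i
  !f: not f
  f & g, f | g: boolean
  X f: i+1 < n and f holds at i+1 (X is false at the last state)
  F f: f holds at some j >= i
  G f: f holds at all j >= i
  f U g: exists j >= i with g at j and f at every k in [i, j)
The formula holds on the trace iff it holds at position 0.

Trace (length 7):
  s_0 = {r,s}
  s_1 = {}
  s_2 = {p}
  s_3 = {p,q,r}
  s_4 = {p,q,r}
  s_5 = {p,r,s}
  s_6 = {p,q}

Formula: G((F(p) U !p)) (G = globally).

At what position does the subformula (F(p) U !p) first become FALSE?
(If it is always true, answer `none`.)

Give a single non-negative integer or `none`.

s_0={r,s}: (F(p) U !p)=True F(p)=True p=False !p=True
s_1={}: (F(p) U !p)=True F(p)=True p=False !p=True
s_2={p}: (F(p) U !p)=False F(p)=True p=True !p=False
s_3={p,q,r}: (F(p) U !p)=False F(p)=True p=True !p=False
s_4={p,q,r}: (F(p) U !p)=False F(p)=True p=True !p=False
s_5={p,r,s}: (F(p) U !p)=False F(p)=True p=True !p=False
s_6={p,q}: (F(p) U !p)=False F(p)=True p=True !p=False
G((F(p) U !p)) holds globally = False
First violation at position 2.

Answer: 2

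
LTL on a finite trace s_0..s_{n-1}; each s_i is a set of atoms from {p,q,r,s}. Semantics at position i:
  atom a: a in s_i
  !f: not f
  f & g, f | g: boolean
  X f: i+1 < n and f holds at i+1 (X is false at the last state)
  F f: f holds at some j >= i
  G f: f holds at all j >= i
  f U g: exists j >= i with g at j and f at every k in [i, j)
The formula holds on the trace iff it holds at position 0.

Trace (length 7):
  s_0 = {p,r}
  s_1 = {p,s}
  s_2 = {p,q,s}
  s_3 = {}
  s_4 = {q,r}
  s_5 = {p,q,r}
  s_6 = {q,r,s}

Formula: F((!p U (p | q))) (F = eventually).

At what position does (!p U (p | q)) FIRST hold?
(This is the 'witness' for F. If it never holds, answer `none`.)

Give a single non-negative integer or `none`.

s_0={p,r}: (!p U (p | q))=True !p=False p=True (p | q)=True q=False
s_1={p,s}: (!p U (p | q))=True !p=False p=True (p | q)=True q=False
s_2={p,q,s}: (!p U (p | q))=True !p=False p=True (p | q)=True q=True
s_3={}: (!p U (p | q))=True !p=True p=False (p | q)=False q=False
s_4={q,r}: (!p U (p | q))=True !p=True p=False (p | q)=True q=True
s_5={p,q,r}: (!p U (p | q))=True !p=False p=True (p | q)=True q=True
s_6={q,r,s}: (!p U (p | q))=True !p=True p=False (p | q)=True q=True
F((!p U (p | q))) holds; first witness at position 0.

Answer: 0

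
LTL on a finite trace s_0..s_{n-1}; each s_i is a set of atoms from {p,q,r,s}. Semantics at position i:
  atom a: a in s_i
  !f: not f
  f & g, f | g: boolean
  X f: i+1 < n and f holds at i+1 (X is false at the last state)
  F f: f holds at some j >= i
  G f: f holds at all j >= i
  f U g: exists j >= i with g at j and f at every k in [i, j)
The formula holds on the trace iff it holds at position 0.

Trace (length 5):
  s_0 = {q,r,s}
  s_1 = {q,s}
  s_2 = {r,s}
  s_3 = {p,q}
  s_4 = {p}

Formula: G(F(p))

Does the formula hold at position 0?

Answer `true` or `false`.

Answer: true

Derivation:
s_0={q,r,s}: G(F(p))=True F(p)=True p=False
s_1={q,s}: G(F(p))=True F(p)=True p=False
s_2={r,s}: G(F(p))=True F(p)=True p=False
s_3={p,q}: G(F(p))=True F(p)=True p=True
s_4={p}: G(F(p))=True F(p)=True p=True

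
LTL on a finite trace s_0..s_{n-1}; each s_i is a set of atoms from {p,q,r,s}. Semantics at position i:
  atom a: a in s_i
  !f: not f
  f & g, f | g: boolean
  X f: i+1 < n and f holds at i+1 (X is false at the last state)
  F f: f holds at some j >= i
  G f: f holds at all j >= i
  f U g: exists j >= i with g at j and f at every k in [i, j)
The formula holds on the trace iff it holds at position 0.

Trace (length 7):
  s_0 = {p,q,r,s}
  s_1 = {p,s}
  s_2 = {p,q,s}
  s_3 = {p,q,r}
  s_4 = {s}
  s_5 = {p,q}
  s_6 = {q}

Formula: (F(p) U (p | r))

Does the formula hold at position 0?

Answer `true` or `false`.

Answer: true

Derivation:
s_0={p,q,r,s}: (F(p) U (p | r))=True F(p)=True p=True (p | r)=True r=True
s_1={p,s}: (F(p) U (p | r))=True F(p)=True p=True (p | r)=True r=False
s_2={p,q,s}: (F(p) U (p | r))=True F(p)=True p=True (p | r)=True r=False
s_3={p,q,r}: (F(p) U (p | r))=True F(p)=True p=True (p | r)=True r=True
s_4={s}: (F(p) U (p | r))=True F(p)=True p=False (p | r)=False r=False
s_5={p,q}: (F(p) U (p | r))=True F(p)=True p=True (p | r)=True r=False
s_6={q}: (F(p) U (p | r))=False F(p)=False p=False (p | r)=False r=False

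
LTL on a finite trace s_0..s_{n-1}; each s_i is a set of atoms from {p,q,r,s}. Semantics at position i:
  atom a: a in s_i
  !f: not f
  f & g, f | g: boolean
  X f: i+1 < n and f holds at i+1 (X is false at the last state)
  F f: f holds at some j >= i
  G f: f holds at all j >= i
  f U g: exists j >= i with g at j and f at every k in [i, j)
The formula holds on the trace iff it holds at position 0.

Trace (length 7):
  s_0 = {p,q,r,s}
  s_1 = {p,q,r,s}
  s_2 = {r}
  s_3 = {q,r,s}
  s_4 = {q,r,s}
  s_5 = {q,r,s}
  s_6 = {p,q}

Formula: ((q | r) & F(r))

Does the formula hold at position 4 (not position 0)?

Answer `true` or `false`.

s_0={p,q,r,s}: ((q | r) & F(r))=True (q | r)=True q=True r=True F(r)=True
s_1={p,q,r,s}: ((q | r) & F(r))=True (q | r)=True q=True r=True F(r)=True
s_2={r}: ((q | r) & F(r))=True (q | r)=True q=False r=True F(r)=True
s_3={q,r,s}: ((q | r) & F(r))=True (q | r)=True q=True r=True F(r)=True
s_4={q,r,s}: ((q | r) & F(r))=True (q | r)=True q=True r=True F(r)=True
s_5={q,r,s}: ((q | r) & F(r))=True (q | r)=True q=True r=True F(r)=True
s_6={p,q}: ((q | r) & F(r))=False (q | r)=True q=True r=False F(r)=False
Evaluating at position 4: result = True

Answer: true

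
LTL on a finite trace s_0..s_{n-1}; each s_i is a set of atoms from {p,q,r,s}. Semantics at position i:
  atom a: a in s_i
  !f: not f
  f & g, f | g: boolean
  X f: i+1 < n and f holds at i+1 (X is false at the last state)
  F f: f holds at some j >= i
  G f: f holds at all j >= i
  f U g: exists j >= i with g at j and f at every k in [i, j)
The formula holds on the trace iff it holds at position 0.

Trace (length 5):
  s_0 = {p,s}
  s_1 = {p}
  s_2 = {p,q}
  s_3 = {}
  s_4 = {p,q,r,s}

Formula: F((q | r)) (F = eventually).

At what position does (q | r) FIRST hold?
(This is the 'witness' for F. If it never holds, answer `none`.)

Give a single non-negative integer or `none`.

s_0={p,s}: (q | r)=False q=False r=False
s_1={p}: (q | r)=False q=False r=False
s_2={p,q}: (q | r)=True q=True r=False
s_3={}: (q | r)=False q=False r=False
s_4={p,q,r,s}: (q | r)=True q=True r=True
F((q | r)) holds; first witness at position 2.

Answer: 2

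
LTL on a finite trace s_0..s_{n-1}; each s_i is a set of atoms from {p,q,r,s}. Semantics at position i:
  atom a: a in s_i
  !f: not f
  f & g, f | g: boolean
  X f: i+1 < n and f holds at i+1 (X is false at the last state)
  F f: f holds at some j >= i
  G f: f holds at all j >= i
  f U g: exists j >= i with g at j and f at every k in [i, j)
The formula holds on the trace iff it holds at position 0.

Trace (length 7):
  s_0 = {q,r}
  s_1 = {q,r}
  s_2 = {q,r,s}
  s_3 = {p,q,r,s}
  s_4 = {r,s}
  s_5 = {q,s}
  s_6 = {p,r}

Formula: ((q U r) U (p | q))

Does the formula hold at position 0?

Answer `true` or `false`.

s_0={q,r}: ((q U r) U (p | q))=True (q U r)=True q=True r=True (p | q)=True p=False
s_1={q,r}: ((q U r) U (p | q))=True (q U r)=True q=True r=True (p | q)=True p=False
s_2={q,r,s}: ((q U r) U (p | q))=True (q U r)=True q=True r=True (p | q)=True p=False
s_3={p,q,r,s}: ((q U r) U (p | q))=True (q U r)=True q=True r=True (p | q)=True p=True
s_4={r,s}: ((q U r) U (p | q))=True (q U r)=True q=False r=True (p | q)=False p=False
s_5={q,s}: ((q U r) U (p | q))=True (q U r)=True q=True r=False (p | q)=True p=False
s_6={p,r}: ((q U r) U (p | q))=True (q U r)=True q=False r=True (p | q)=True p=True

Answer: true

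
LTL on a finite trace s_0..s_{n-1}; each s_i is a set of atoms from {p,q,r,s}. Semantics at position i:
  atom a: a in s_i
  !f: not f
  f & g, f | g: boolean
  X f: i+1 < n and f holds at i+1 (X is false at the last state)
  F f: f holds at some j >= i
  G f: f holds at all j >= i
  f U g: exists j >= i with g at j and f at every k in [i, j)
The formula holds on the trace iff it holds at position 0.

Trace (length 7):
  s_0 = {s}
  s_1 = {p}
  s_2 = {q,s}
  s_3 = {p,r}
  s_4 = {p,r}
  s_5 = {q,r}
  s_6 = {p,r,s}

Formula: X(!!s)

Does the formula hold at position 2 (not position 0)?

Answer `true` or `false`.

Answer: false

Derivation:
s_0={s}: X(!!s)=False !!s=True !s=False s=True
s_1={p}: X(!!s)=True !!s=False !s=True s=False
s_2={q,s}: X(!!s)=False !!s=True !s=False s=True
s_3={p,r}: X(!!s)=False !!s=False !s=True s=False
s_4={p,r}: X(!!s)=False !!s=False !s=True s=False
s_5={q,r}: X(!!s)=True !!s=False !s=True s=False
s_6={p,r,s}: X(!!s)=False !!s=True !s=False s=True
Evaluating at position 2: result = False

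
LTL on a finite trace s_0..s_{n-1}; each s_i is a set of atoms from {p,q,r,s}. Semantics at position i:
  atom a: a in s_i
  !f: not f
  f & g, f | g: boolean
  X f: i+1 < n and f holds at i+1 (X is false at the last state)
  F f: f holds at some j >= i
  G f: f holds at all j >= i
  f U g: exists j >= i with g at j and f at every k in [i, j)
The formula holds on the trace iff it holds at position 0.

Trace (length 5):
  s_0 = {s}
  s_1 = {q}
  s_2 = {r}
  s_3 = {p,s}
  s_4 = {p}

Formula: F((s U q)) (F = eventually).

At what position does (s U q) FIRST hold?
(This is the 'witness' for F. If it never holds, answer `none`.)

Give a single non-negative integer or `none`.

Answer: 0

Derivation:
s_0={s}: (s U q)=True s=True q=False
s_1={q}: (s U q)=True s=False q=True
s_2={r}: (s U q)=False s=False q=False
s_3={p,s}: (s U q)=False s=True q=False
s_4={p}: (s U q)=False s=False q=False
F((s U q)) holds; first witness at position 0.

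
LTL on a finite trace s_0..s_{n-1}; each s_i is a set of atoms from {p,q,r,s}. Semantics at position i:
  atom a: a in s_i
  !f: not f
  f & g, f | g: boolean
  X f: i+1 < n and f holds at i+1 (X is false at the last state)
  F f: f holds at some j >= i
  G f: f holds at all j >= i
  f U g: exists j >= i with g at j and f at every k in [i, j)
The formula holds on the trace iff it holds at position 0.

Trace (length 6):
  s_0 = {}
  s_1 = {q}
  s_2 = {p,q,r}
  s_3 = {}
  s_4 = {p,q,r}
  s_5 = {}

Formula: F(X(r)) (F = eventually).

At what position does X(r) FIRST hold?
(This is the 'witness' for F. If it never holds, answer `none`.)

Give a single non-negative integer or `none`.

s_0={}: X(r)=False r=False
s_1={q}: X(r)=True r=False
s_2={p,q,r}: X(r)=False r=True
s_3={}: X(r)=True r=False
s_4={p,q,r}: X(r)=False r=True
s_5={}: X(r)=False r=False
F(X(r)) holds; first witness at position 1.

Answer: 1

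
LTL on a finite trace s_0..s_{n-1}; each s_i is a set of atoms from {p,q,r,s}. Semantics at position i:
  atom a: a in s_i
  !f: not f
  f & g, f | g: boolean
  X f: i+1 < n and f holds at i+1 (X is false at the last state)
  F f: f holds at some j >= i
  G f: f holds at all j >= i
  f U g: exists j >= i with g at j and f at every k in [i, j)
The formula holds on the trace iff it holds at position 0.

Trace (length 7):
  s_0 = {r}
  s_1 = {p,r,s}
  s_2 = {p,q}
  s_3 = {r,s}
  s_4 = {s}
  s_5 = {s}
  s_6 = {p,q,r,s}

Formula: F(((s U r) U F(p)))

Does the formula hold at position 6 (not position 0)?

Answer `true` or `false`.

s_0={r}: F(((s U r) U F(p)))=True ((s U r) U F(p))=True (s U r)=True s=False r=True F(p)=True p=False
s_1={p,r,s}: F(((s U r) U F(p)))=True ((s U r) U F(p))=True (s U r)=True s=True r=True F(p)=True p=True
s_2={p,q}: F(((s U r) U F(p)))=True ((s U r) U F(p))=True (s U r)=False s=False r=False F(p)=True p=True
s_3={r,s}: F(((s U r) U F(p)))=True ((s U r) U F(p))=True (s U r)=True s=True r=True F(p)=True p=False
s_4={s}: F(((s U r) U F(p)))=True ((s U r) U F(p))=True (s U r)=True s=True r=False F(p)=True p=False
s_5={s}: F(((s U r) U F(p)))=True ((s U r) U F(p))=True (s U r)=True s=True r=False F(p)=True p=False
s_6={p,q,r,s}: F(((s U r) U F(p)))=True ((s U r) U F(p))=True (s U r)=True s=True r=True F(p)=True p=True
Evaluating at position 6: result = True

Answer: true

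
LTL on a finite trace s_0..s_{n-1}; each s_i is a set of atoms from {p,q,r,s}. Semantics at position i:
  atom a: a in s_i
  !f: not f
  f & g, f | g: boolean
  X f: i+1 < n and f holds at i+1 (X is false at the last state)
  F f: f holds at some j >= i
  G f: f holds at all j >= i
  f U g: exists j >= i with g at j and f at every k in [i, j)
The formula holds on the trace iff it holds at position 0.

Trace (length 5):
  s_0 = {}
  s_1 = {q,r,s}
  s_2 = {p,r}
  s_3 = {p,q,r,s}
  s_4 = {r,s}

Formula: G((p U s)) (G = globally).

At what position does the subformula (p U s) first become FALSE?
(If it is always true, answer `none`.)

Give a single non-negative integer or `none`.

Answer: 0

Derivation:
s_0={}: (p U s)=False p=False s=False
s_1={q,r,s}: (p U s)=True p=False s=True
s_2={p,r}: (p U s)=True p=True s=False
s_3={p,q,r,s}: (p U s)=True p=True s=True
s_4={r,s}: (p U s)=True p=False s=True
G((p U s)) holds globally = False
First violation at position 0.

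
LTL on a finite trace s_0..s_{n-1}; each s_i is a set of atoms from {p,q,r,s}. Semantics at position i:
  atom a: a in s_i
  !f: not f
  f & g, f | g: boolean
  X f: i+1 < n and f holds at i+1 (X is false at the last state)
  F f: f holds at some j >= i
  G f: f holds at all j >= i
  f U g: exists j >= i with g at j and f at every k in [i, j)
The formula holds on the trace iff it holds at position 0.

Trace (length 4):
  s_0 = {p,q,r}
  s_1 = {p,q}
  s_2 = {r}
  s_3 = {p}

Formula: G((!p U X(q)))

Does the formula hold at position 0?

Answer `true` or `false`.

Answer: false

Derivation:
s_0={p,q,r}: G((!p U X(q)))=False (!p U X(q))=True !p=False p=True X(q)=True q=True
s_1={p,q}: G((!p U X(q)))=False (!p U X(q))=False !p=False p=True X(q)=False q=True
s_2={r}: G((!p U X(q)))=False (!p U X(q))=False !p=True p=False X(q)=False q=False
s_3={p}: G((!p U X(q)))=False (!p U X(q))=False !p=False p=True X(q)=False q=False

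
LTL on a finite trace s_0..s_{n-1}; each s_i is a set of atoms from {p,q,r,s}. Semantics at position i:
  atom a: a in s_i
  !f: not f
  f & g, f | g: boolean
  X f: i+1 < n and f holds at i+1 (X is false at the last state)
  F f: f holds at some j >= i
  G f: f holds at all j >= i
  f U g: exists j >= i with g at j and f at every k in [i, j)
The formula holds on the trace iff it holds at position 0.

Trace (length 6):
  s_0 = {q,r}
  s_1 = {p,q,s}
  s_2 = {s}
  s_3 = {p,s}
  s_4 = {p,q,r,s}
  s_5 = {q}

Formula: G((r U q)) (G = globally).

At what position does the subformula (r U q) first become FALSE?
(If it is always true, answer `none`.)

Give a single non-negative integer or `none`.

s_0={q,r}: (r U q)=True r=True q=True
s_1={p,q,s}: (r U q)=True r=False q=True
s_2={s}: (r U q)=False r=False q=False
s_3={p,s}: (r U q)=False r=False q=False
s_4={p,q,r,s}: (r U q)=True r=True q=True
s_5={q}: (r U q)=True r=False q=True
G((r U q)) holds globally = False
First violation at position 2.

Answer: 2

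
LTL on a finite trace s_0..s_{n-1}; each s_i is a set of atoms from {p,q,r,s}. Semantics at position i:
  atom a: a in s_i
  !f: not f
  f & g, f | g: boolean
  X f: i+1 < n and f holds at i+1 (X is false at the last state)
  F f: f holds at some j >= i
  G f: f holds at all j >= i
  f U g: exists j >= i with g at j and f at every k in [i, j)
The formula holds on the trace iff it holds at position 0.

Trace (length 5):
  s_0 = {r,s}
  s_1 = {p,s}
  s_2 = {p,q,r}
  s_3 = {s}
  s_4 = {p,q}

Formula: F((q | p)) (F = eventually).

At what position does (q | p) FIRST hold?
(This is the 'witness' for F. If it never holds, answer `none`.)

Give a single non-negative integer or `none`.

s_0={r,s}: (q | p)=False q=False p=False
s_1={p,s}: (q | p)=True q=False p=True
s_2={p,q,r}: (q | p)=True q=True p=True
s_3={s}: (q | p)=False q=False p=False
s_4={p,q}: (q | p)=True q=True p=True
F((q | p)) holds; first witness at position 1.

Answer: 1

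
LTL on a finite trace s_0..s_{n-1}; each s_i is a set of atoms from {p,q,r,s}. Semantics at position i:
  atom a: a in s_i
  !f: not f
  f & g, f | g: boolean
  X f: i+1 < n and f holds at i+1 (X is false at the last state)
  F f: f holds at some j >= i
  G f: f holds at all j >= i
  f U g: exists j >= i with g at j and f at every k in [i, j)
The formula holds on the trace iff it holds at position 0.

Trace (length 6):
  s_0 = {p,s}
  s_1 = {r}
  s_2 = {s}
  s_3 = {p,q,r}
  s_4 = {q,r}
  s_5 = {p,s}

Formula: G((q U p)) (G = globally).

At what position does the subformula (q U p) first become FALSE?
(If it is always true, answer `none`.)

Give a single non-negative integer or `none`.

s_0={p,s}: (q U p)=True q=False p=True
s_1={r}: (q U p)=False q=False p=False
s_2={s}: (q U p)=False q=False p=False
s_3={p,q,r}: (q U p)=True q=True p=True
s_4={q,r}: (q U p)=True q=True p=False
s_5={p,s}: (q U p)=True q=False p=True
G((q U p)) holds globally = False
First violation at position 1.

Answer: 1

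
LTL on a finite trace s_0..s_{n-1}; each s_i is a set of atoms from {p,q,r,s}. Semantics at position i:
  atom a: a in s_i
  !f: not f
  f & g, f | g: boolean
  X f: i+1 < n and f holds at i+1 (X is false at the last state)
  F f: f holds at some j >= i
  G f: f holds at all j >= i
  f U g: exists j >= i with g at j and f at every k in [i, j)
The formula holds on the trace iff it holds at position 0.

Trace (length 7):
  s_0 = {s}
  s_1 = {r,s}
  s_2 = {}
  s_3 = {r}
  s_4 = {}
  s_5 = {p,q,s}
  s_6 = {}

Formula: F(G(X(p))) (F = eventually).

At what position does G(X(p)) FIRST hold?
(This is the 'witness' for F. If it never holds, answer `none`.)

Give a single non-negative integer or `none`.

Answer: none

Derivation:
s_0={s}: G(X(p))=False X(p)=False p=False
s_1={r,s}: G(X(p))=False X(p)=False p=False
s_2={}: G(X(p))=False X(p)=False p=False
s_3={r}: G(X(p))=False X(p)=False p=False
s_4={}: G(X(p))=False X(p)=True p=False
s_5={p,q,s}: G(X(p))=False X(p)=False p=True
s_6={}: G(X(p))=False X(p)=False p=False
F(G(X(p))) does not hold (no witness exists).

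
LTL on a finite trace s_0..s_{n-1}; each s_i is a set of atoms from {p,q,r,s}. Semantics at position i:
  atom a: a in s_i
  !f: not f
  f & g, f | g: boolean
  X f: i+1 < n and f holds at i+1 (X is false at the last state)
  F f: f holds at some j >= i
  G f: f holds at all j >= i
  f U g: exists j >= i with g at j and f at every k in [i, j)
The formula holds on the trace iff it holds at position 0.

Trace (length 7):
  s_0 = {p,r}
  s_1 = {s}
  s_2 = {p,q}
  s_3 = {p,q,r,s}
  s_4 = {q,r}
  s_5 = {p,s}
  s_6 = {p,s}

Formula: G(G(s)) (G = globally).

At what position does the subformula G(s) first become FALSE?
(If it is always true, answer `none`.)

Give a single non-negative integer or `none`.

s_0={p,r}: G(s)=False s=False
s_1={s}: G(s)=False s=True
s_2={p,q}: G(s)=False s=False
s_3={p,q,r,s}: G(s)=False s=True
s_4={q,r}: G(s)=False s=False
s_5={p,s}: G(s)=True s=True
s_6={p,s}: G(s)=True s=True
G(G(s)) holds globally = False
First violation at position 0.

Answer: 0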